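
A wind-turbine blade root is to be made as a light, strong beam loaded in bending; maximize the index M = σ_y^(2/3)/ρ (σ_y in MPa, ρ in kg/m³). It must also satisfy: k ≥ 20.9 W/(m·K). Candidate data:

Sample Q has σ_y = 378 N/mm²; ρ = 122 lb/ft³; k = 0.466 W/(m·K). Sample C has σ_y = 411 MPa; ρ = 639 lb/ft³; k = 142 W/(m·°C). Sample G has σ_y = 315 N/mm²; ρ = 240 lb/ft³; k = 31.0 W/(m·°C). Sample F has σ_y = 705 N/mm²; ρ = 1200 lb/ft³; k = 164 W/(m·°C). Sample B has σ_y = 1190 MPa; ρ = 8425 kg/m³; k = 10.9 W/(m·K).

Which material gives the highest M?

Screen on constraints: k ≥ 20.9 W/(m·K). Survivors: sample C, sample G, sample F.
After converting to SI:
  sample C: σ_y = 411.0 MPa, ρ = 10240 kg/m³
  sample G: σ_y = 315.0 MPa, ρ = 3844 kg/m³
  sample F: σ_y = 705.0 MPa, ρ = 19220 kg/m³
  sample G: M = 12.0×10⁻³
  sample C: M = 5.40×10⁻³
  sample F: M = 4.12×10⁻³
Sample G ranks first.

sample G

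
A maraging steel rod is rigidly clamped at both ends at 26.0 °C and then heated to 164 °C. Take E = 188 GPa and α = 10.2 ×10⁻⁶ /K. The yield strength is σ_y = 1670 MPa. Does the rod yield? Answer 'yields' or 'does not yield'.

ΔT = 138.0 K. Constrained thermal stress σ = E·α·ΔT = 188.0×10³ MPa × 10.2×10⁻⁶ × 138.0 = 265 MPa (compressive).
Compare to σ_y = 1670 MPa: σ < σ_y, so it does not yield.

does not yield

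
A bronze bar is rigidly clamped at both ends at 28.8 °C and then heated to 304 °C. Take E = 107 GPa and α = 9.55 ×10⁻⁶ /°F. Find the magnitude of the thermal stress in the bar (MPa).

α = 9.55×10⁻⁶/°F × 9/5 = 17.2×10⁻⁶/K.
ΔT = 275.2 K. Constrained thermal stress σ = E·α·ΔT = 107.0×10³ MPa × 17.2×10⁻⁶ × 275.2 = 506 MPa (compressive).

506 MPa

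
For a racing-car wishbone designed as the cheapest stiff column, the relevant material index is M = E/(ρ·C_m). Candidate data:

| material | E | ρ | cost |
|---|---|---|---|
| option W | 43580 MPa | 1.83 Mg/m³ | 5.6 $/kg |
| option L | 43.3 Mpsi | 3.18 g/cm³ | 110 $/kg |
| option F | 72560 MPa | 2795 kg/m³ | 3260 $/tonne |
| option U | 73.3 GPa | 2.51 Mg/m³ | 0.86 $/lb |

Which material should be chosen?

option U

After converting to SI:
  option W: E = 43.58 GPa, ρ = 1830 kg/m³, cost = 5.600 $/kg
  option L: E = 298.5 GPa, ρ = 3180 kg/m³, cost = 110.0 $/kg
  option F: E = 72.56 GPa, ρ = 2795 kg/m³, cost = 3.260 $/kg
  option U: E = 73.30 GPa, ρ = 2510 kg/m³, cost = 1.896 $/kg
  option U: M = 15.4 MN·m per $
  option F: M = 7.96 MN·m per $
  option W: M = 4.25 MN·m per $
  option L: M = 0.853 MN·m per $
Option U has the largest M.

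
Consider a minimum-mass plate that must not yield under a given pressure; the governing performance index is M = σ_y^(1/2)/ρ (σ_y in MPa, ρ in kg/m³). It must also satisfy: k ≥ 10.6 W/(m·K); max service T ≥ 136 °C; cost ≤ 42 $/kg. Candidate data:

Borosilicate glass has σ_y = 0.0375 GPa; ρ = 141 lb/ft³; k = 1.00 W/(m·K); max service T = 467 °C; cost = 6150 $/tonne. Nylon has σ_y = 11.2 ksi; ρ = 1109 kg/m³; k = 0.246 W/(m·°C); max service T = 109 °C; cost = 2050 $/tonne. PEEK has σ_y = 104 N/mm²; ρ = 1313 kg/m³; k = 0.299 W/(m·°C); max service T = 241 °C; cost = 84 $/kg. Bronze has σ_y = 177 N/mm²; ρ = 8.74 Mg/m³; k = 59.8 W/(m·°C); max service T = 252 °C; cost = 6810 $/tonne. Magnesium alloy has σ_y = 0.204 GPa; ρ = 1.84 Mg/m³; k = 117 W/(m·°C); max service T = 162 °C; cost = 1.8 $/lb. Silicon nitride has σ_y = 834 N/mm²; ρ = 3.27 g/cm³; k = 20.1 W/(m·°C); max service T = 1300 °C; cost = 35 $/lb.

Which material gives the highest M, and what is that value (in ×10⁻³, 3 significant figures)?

magnesium alloy, M = 7.76×10⁻³

Screen on constraints: k ≥ 10.6 W/(m·K); max service T ≥ 136 °C; cost ≤ 42 $/kg. Survivors: bronze, magnesium alloy.
In SI units:
  bronze: σ_y = 177.0 MPa, ρ = 8740 kg/m³
  magnesium alloy: σ_y = 204.0 MPa, ρ = 1840 kg/m³
  magnesium alloy: M = 7.76×10⁻³
  bronze: M = 1.52×10⁻³
Magnesium alloy ranks first.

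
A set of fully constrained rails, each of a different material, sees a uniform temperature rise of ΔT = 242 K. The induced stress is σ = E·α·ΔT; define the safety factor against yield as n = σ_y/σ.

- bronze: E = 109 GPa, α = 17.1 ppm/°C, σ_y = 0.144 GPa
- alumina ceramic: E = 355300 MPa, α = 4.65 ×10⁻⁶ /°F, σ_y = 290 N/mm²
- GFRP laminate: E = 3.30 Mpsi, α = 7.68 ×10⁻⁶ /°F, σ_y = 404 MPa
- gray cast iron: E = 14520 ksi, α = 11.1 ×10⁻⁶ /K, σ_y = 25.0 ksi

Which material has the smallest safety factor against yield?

bronze

With everything in SI (GPa, ×10⁻⁶/K, MPa):
  bronze: E = 109.0, α = 17.1, σ_y = 144.0 → σ = 451 MPa, n = 0.319
  alumina ceramic: E = 355.3, α = 8.37, σ_y = 290.0 → σ = 720 MPa, n = 0.403
  GFRP laminate: E = 22.75, α = 13.8, σ_y = 404.0 → σ = 76.1 MPa, n = 5.31
  gray cast iron: E = 100.1, α = 11.1, σ_y = 172.4 → σ = 269 MPa, n = 0.641
The minimum is bronze at n = 0.319.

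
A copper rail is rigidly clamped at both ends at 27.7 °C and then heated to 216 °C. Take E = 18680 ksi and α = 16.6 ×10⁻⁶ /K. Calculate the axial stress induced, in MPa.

403 MPa

E = 18680 ksi = 128.8 GPa.
ΔT = 188.3 K. Constrained thermal stress σ = E·α·ΔT = 128.8×10³ MPa × 16.6×10⁻⁶ × 188.3 = 403 MPa (compressive).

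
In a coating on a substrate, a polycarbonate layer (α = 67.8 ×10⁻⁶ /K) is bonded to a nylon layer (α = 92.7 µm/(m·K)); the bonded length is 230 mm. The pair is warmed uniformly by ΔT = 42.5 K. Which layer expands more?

nylon

α(polycarbonate) = 67.8×10⁻⁶/K vs α(nylon) = 92.7×10⁻⁶/K.
Higher α expands more for the same ΔT: nylon.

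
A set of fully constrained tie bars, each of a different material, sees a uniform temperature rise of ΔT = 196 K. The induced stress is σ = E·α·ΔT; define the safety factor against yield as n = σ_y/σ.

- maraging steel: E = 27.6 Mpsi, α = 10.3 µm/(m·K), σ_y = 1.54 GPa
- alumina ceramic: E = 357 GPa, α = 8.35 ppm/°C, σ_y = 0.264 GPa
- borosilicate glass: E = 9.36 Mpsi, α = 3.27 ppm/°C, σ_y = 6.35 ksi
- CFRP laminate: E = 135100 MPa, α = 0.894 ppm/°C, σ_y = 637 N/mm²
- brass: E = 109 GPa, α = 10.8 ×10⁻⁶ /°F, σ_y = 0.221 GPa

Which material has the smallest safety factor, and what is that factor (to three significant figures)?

alumina ceramic, n = 0.452

With everything in SI (GPa, ×10⁻⁶/K, MPa):
  maraging steel: E = 190.3, α = 10.3, σ_y = 1540 → σ = 384 MPa, n = 4.01
  alumina ceramic: E = 357.0, α = 8.35, σ_y = 264.0 → σ = 584 MPa, n = 0.452
  borosilicate glass: E = 64.53, α = 3.27, σ_y = 43.78 → σ = 41.4 MPa, n = 1.06
  CFRP laminate: E = 135.1, α = 0.894, σ_y = 637.0 → σ = 23.7 MPa, n = 26.9
  brass: E = 109.0, α = 19.4, σ_y = 221.0 → σ = 415 MPa, n = 0.532
Alumina ceramic has the lowest safety factor, n = 0.452.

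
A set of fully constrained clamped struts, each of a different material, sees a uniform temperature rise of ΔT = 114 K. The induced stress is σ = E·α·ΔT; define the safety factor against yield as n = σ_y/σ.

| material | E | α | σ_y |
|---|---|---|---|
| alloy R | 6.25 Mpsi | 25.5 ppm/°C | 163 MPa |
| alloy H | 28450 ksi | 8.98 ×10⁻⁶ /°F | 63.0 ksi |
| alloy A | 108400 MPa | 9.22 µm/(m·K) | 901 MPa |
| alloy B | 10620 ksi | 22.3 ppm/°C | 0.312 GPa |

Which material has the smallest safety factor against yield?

alloy H

In consistent units (E in GPa, α in ×10⁻⁶/K, σ_y in MPa):
  alloy R: E = 43.09, α = 25.5, σ_y = 163.0 → σ = 125 MPa, n = 1.30
  alloy H: E = 196.2, α = 16.2, σ_y = 434.4 → σ = 361 MPa, n = 1.20
  alloy A: E = 108.4, α = 9.22, σ_y = 901.0 → σ = 114 MPa, n = 7.91
  alloy B: E = 73.22, α = 22.3, σ_y = 312.0 → σ = 186 MPa, n = 1.68
Alloy H has the lowest safety factor, n = 1.20.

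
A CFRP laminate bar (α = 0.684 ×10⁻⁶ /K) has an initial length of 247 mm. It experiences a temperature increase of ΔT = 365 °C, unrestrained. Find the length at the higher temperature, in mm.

ΔL = α·L₀·ΔT = 0.684×10⁻⁶ × 247 mm × 365.0 K = 0.0617 mm.
L = L₀ + ΔL = 247 + 0.0617 = 247.06 mm.

247.06 mm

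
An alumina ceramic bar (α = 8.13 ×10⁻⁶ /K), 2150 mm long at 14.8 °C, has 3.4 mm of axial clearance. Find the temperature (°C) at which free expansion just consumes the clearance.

209 °C

α·L₀·ΔT = 3.4 mm ⇒ ΔT = 3.4 / (8.13×10⁻⁶ × 2150.0) = 194.5 K.
T = 14.8 + 194.5 = 209.3 °C.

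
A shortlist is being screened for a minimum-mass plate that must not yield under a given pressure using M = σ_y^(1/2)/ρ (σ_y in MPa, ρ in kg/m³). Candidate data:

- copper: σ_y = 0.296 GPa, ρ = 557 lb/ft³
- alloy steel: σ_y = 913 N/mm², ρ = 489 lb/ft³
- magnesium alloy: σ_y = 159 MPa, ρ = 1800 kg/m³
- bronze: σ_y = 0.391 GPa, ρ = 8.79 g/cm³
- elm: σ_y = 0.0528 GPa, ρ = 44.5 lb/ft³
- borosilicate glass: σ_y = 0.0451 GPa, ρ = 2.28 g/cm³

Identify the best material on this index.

In SI units:
  copper: σ_y = 296.0 MPa, ρ = 8922 kg/m³
  alloy steel: σ_y = 913.0 MPa, ρ = 7833 kg/m³
  magnesium alloy: σ_y = 159.0 MPa, ρ = 1800 kg/m³
  bronze: σ_y = 391.0 MPa, ρ = 8790 kg/m³
  elm: σ_y = 52.80 MPa, ρ = 712.8 kg/m³
  borosilicate glass: σ_y = 45.10 MPa, ρ = 2280 kg/m³
  elm: M = 10.2×10⁻³
  magnesium alloy: M = 7.01×10⁻³
  alloy steel: M = 3.86×10⁻³
  borosilicate glass: M = 2.95×10⁻³
  bronze: M = 2.25×10⁻³
  copper: M = 1.93×10⁻³
Elm has the largest M.

elm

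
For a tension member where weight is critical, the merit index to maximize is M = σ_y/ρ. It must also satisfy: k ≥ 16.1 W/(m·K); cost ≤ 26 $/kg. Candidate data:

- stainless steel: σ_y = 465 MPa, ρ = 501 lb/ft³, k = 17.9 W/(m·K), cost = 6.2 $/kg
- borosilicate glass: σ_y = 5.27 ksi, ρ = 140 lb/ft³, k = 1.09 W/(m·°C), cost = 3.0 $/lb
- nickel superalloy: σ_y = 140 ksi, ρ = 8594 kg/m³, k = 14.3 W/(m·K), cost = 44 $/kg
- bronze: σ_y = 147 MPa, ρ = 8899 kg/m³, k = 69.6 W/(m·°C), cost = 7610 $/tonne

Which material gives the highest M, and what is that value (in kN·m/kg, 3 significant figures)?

Screen on constraints: k ≥ 16.1 W/(m·K); cost ≤ 26 $/kg. Survivors: stainless steel, bronze.
In SI units:
  stainless steel: σ_y = 465.0 MPa, ρ = 8025 kg/m³
  bronze: σ_y = 147.0 MPa, ρ = 8899 kg/m³
  stainless steel: M = 57.9 kN·m/kg
  bronze: M = 16.5 kN·m/kg
Stainless steel has the largest M.

stainless steel, M = 57.9 kN·m/kg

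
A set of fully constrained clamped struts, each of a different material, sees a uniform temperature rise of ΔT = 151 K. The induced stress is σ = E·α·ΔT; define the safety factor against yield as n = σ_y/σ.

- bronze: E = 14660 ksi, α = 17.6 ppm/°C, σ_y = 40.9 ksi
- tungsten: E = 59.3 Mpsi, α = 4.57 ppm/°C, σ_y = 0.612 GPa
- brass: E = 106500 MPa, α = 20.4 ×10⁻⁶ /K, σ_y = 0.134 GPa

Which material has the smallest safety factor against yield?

brass

Converting E to GPa, α to ×10⁻⁶/K, σ_y to MPa, then σ and n for each:
  bronze: E = 101.1, α = 17.6, σ_y = 282.0 → σ = 269 MPa, n = 1.05
  tungsten: E = 408.9, α = 4.57, σ_y = 612.0 → σ = 282 MPa, n = 2.17
  brass: E = 106.5, α = 20.4, σ_y = 134.0 → σ = 328 MPa, n = 0.408
Smallest n: brass with n = 0.408.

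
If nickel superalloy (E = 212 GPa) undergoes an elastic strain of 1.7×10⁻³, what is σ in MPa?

σ = E·ε = 212000 MPa × 1.7×10⁻³ = 360 MPa.

360 MPa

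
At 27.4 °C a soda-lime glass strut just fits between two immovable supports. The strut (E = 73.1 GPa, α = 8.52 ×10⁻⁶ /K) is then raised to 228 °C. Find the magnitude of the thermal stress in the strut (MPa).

ΔT = 200.6 K. Constrained thermal stress σ = E·α·ΔT = 73.10×10³ MPa × 8.52×10⁻⁶ × 200.6 = 125 MPa (compressive).

125 MPa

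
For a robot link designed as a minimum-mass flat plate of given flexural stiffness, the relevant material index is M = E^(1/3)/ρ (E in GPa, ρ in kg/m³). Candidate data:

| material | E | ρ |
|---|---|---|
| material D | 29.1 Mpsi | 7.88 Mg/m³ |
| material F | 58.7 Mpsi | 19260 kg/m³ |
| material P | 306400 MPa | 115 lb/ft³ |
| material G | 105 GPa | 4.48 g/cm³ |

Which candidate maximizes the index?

material P

In SI units:
  material D: E = 200.6 GPa, ρ = 7880 kg/m³
  material F: E = 404.7 GPa, ρ = 19260 kg/m³
  material P: E = 306.4 GPa, ρ = 1842 kg/m³
  material G: E = 105.0 GPa, ρ = 4480 kg/m³
  material P: M = 3.66×10⁻³
  material G: M = 1.05×10⁻³
  material D: M = 0.743×10⁻³
  material F: M = 0.384×10⁻³
The maximum is for material P.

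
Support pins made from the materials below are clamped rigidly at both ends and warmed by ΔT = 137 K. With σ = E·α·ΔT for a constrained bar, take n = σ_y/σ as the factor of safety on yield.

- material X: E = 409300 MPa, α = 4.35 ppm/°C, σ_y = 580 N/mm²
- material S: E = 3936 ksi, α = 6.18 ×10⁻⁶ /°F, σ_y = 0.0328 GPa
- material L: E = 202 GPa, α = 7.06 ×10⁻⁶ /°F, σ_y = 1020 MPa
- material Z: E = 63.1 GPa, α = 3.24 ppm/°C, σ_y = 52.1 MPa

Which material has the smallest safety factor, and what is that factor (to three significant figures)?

material S, n = 0.793

In consistent units (E in GPa, α in ×10⁻⁶/K, σ_y in MPa):
  material X: E = 409.3, α = 4.35, σ_y = 580.0 → σ = 244 MPa, n = 2.38
  material S: E = 27.14, α = 11.1, σ_y = 32.80 → σ = 41.4 MPa, n = 0.793
  material L: E = 202.0, α = 12.7, σ_y = 1020 → σ = 352 MPa, n = 2.90
  material Z: E = 63.10, α = 3.24, σ_y = 52.10 → σ = 28.0 MPa, n = 1.86
The minimum is material S at n = 0.793.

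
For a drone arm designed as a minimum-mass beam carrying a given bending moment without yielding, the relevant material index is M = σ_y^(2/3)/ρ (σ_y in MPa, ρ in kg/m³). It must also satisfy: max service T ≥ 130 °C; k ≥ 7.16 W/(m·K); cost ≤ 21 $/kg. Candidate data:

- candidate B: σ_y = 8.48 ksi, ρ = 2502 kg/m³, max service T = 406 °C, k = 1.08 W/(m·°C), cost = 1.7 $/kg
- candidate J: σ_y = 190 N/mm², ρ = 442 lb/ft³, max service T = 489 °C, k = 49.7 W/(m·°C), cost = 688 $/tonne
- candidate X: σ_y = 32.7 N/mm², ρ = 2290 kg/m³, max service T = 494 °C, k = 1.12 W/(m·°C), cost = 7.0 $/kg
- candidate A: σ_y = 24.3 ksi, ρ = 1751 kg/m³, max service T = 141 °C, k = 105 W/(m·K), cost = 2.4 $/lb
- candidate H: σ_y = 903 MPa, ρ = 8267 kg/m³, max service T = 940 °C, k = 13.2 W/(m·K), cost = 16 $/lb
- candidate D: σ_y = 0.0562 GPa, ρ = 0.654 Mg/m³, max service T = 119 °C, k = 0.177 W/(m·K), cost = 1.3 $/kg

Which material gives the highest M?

candidate A

Screen on constraints: max service T ≥ 130 °C; k ≥ 7.16 W/(m·K); cost ≤ 21 $/kg. Survivors: candidate J, candidate A.
In SI units:
  candidate J: σ_y = 190.0 MPa, ρ = 7080 kg/m³
  candidate A: σ_y = 167.5 MPa, ρ = 1751 kg/m³
  candidate A: M = 17.4×10⁻³
  candidate J: M = 4.67×10⁻³
The maximum is for candidate A.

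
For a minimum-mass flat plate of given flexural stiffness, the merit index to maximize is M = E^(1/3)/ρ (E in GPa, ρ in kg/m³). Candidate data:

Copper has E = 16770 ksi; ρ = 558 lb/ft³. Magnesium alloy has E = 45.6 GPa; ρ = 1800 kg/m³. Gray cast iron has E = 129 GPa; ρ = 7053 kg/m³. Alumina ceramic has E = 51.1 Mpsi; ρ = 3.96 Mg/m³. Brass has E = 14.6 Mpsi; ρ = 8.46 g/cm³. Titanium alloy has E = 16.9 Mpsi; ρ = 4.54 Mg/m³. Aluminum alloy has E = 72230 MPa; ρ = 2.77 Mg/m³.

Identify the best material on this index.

magnesium alloy

Convert each candidate to consistent units, then evaluate M:
  copper: E = 115.6 GPa, ρ = 8938 kg/m³
  magnesium alloy: E = 45.60 GPa, ρ = 1800 kg/m³
  gray cast iron: E = 129.0 GPa, ρ = 7053 kg/m³
  alumina ceramic: E = 352.3 GPa, ρ = 3960 kg/m³
  brass: E = 100.7 GPa, ρ = 8460 kg/m³
  titanium alloy: E = 116.5 GPa, ρ = 4540 kg/m³
  aluminum alloy: E = 72.23 GPa, ρ = 2770 kg/m³
  magnesium alloy: M = 1.98×10⁻³
  alumina ceramic: M = 1.78×10⁻³
  aluminum alloy: M = 1.50×10⁻³
  titanium alloy: M = 1.08×10⁻³
  gray cast iron: M = 0.716×10⁻³
  brass: M = 0.550×10⁻³
  copper: M = 0.545×10⁻³
Highest index: magnesium alloy.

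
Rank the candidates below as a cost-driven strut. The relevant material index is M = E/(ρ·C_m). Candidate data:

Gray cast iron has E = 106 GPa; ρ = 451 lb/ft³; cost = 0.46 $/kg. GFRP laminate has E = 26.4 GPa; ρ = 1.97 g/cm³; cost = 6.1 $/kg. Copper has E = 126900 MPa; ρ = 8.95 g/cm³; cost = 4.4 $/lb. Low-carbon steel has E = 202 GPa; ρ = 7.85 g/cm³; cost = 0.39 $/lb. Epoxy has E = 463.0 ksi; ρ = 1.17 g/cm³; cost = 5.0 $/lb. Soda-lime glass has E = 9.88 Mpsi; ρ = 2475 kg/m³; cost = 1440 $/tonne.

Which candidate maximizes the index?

Convert each candidate to consistent units, then evaluate M:
  gray cast iron: E = 106.0 GPa, ρ = 7224 kg/m³, cost = 0.4600 $/kg
  GFRP laminate: E = 26.40 GPa, ρ = 1970 kg/m³, cost = 6.100 $/kg
  copper: E = 126.9 GPa, ρ = 8950 kg/m³, cost = 9.700 $/kg
  low-carbon steel: E = 202.0 GPa, ρ = 7850 kg/m³, cost = 0.8598 $/kg
  epoxy: E = 3.192 GPa, ρ = 1170 kg/m³, cost = 11.02 $/kg
  soda-lime glass: E = 68.12 GPa, ρ = 2475 kg/m³, cost = 1.440 $/kg
  gray cast iron: M = 31.9 MN·m per $
  low-carbon steel: M = 29.9 MN·m per $
  soda-lime glass: M = 19.1 MN·m per $
  GFRP laminate: M = 2.20 MN·m per $
  copper: M = 1.46 MN·m per $
  epoxy: M = 0.248 MN·m per $
Gray cast iron ranks first.

gray cast iron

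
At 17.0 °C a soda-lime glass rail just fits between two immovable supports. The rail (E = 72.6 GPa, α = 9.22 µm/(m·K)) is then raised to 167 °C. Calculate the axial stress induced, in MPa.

100 MPa

ΔT = 150.0 K. Constrained thermal stress σ = E·α·ΔT = 72.60×10³ MPa × 9.22×10⁻⁶ × 150.0 = 100 MPa (compressive).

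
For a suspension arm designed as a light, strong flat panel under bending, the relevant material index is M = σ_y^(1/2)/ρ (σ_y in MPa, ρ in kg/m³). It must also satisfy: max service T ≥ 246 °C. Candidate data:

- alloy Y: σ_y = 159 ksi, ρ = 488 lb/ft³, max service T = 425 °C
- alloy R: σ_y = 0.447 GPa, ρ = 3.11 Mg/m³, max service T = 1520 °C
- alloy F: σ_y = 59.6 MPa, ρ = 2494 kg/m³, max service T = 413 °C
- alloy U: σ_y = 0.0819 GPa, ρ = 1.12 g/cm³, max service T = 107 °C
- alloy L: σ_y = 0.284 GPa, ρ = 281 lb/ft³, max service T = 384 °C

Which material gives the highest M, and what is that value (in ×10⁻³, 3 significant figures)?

Screen on constraints: max service T ≥ 246 °C. Survivors: alloy Y, alloy R, alloy F, alloy L.
Normalizing units and computing the index:
  alloy Y: σ_y = 1096 MPa, ρ = 7817 kg/m³
  alloy R: σ_y = 447.0 MPa, ρ = 3110 kg/m³
  alloy F: σ_y = 59.60 MPa, ρ = 2494 kg/m³
  alloy L: σ_y = 284.0 MPa, ρ = 4501 kg/m³
  alloy R: M = 6.80×10⁻³
  alloy Y: M = 4.24×10⁻³
  alloy L: M = 3.74×10⁻³
  alloy F: M = 3.10×10⁻³
Alloy R has the largest M.

alloy R, M = 6.80×10⁻³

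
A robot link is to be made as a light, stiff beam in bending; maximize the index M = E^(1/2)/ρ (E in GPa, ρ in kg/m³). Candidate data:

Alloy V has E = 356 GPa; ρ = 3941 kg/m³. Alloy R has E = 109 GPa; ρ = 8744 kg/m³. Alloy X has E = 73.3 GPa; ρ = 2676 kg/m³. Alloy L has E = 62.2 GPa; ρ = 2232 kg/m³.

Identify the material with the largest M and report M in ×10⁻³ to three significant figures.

Per-candidate index values:
  alloy V: M = 4.79×10⁻³
  alloy L: M = 3.53×10⁻³
  alloy X: M = 3.20×10⁻³
  alloy R: M = 1.19×10⁻³
Alloy V has the largest M.

alloy V, M = 4.79×10⁻³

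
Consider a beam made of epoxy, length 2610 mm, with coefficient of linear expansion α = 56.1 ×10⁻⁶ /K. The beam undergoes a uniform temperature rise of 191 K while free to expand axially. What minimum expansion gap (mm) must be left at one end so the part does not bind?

28.0 mm

ΔL = α·L₀·ΔT = 56.1×10⁻⁶ × 2610 mm × 191.0 K = 28.0 mm.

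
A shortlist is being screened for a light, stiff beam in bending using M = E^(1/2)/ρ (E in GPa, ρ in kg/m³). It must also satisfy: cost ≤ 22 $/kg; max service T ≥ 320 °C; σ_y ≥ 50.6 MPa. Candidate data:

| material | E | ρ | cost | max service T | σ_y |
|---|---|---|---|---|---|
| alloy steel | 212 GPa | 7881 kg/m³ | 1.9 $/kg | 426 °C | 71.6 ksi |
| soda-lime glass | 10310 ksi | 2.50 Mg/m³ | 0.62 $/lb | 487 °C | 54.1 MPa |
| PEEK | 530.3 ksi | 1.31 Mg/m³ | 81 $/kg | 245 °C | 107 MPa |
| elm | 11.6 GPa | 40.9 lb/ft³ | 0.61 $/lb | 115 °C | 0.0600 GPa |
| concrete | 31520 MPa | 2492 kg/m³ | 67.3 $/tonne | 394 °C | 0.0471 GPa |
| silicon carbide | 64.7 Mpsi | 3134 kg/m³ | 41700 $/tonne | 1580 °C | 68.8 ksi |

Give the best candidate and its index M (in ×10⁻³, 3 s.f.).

Screen on constraints: cost ≤ 22 $/kg; max service T ≥ 320 °C; σ_y ≥ 50.6 MPa. Survivors: alloy steel, soda-lime glass.
Putting every candidate on a common basis:
  alloy steel: E = 212.0 GPa, ρ = 7881 kg/m³
  soda-lime glass: E = 71.08 GPa, ρ = 2500 kg/m³
  soda-lime glass: M = 3.37×10⁻³
  alloy steel: M = 1.85×10⁻³
Soda-lime glass has the largest M.

soda-lime glass, M = 3.37×10⁻³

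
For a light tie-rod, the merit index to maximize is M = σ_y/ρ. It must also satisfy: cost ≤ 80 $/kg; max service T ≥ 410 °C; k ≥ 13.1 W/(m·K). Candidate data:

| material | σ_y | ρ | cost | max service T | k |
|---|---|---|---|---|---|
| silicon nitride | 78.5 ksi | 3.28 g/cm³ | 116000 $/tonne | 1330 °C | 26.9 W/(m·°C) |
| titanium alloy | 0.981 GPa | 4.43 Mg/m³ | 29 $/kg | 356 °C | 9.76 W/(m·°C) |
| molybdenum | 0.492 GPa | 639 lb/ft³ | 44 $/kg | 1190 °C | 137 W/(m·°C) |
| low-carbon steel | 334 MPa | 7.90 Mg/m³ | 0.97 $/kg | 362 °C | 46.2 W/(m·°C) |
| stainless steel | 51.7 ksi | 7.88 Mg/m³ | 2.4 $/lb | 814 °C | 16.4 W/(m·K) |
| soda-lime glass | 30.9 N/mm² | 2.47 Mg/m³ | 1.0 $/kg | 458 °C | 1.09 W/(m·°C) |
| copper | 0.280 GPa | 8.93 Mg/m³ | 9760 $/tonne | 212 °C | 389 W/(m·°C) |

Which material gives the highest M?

molybdenum

Screen on constraints: cost ≤ 80 $/kg; max service T ≥ 410 °C; k ≥ 13.1 W/(m·K). Survivors: molybdenum, stainless steel.
Convert each candidate to consistent units, then evaluate M:
  molybdenum: σ_y = 492.0 MPa, ρ = 10240 kg/m³
  stainless steel: σ_y = 356.5 MPa, ρ = 7880 kg/m³
  molybdenum: M = 48.1 kN·m/kg
  stainless steel: M = 45.2 kN·m/kg
Highest index: molybdenum.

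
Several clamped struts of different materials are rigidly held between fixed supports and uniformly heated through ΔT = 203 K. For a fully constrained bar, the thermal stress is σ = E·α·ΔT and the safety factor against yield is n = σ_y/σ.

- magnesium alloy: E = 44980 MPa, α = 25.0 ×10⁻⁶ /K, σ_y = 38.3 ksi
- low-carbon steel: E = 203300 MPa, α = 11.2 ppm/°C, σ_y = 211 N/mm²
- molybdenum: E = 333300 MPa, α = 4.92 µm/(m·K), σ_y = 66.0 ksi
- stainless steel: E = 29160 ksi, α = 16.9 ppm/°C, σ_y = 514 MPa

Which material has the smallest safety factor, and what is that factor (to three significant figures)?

low-carbon steel, n = 0.456

Converting E to GPa, α to ×10⁻⁶/K, σ_y to MPa, then σ and n for each:
  magnesium alloy: E = 44.98, α = 25.0, σ_y = 264.1 → σ = 228 MPa, n = 1.16
  low-carbon steel: E = 203.3, α = 11.2, σ_y = 211.0 → σ = 462 MPa, n = 0.456
  molybdenum: E = 333.3, α = 4.92, σ_y = 455.1 → σ = 333 MPa, n = 1.37
  stainless steel: E = 201.1, α = 16.9, σ_y = 514.0 → σ = 690 MPa, n = 0.745
Smallest n: low-carbon steel with n = 0.456.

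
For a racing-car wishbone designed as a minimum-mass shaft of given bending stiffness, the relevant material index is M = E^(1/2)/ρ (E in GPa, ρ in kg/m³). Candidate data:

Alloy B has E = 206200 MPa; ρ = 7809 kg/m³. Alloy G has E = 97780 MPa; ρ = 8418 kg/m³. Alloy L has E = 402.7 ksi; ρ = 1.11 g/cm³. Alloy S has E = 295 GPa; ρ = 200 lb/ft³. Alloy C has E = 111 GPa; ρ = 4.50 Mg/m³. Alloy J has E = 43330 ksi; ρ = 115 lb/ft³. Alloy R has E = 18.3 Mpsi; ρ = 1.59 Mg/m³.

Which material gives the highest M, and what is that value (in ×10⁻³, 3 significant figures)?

alloy J, M = 9.38×10⁻³

After converting to SI:
  alloy B: E = 206.2 GPa, ρ = 7809 kg/m³
  alloy G: E = 97.78 GPa, ρ = 8418 kg/m³
  alloy L: E = 2.777 GPa, ρ = 1110 kg/m³
  alloy S: E = 295.0 GPa, ρ = 3204 kg/m³
  alloy C: E = 111.0 GPa, ρ = 4500 kg/m³
  alloy J: E = 298.7 GPa, ρ = 1842 kg/m³
  alloy R: E = 126.2 GPa, ρ = 1590 kg/m³
  alloy J: M = 9.38×10⁻³
  alloy R: M = 7.06×10⁻³
  alloy S: M = 5.36×10⁻³
  alloy C: M = 2.34×10⁻³
  alloy B: M = 1.84×10⁻³
  alloy L: M = 1.50×10⁻³
  alloy G: M = 1.17×10⁻³
Alloy J ranks first.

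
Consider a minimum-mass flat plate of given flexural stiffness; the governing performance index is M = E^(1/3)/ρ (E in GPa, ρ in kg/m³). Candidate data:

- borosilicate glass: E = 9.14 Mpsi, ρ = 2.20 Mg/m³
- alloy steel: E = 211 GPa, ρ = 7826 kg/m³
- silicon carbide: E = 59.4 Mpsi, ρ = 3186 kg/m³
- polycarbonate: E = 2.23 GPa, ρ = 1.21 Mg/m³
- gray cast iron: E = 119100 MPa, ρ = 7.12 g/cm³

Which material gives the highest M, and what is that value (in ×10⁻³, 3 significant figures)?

silicon carbide, M = 2.33×10⁻³

In SI units:
  borosilicate glass: E = 63.02 GPa, ρ = 2200 kg/m³
  alloy steel: E = 211.0 GPa, ρ = 7826 kg/m³
  silicon carbide: E = 409.5 GPa, ρ = 3186 kg/m³
  polycarbonate: E = 2.230 GPa, ρ = 1210 kg/m³
  gray cast iron: E = 119.1 GPa, ρ = 7120 kg/m³
  silicon carbide: M = 2.33×10⁻³
  borosilicate glass: M = 1.81×10⁻³
  polycarbonate: M = 1.08×10⁻³
  alloy steel: M = 0.761×10⁻³
  gray cast iron: M = 0.691×10⁻³
The maximum is for silicon carbide.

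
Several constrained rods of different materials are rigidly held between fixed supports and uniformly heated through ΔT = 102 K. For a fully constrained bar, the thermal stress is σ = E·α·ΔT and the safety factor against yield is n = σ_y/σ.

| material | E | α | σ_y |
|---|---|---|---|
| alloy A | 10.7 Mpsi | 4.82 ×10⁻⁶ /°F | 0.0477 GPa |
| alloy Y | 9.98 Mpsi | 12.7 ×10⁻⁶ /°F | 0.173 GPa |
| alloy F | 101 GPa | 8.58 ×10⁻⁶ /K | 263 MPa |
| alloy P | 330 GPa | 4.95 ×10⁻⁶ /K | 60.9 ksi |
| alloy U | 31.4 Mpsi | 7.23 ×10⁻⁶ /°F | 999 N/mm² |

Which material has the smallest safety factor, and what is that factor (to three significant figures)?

alloy A, n = 0.731

Per material, after unit conversion:
  alloy A: E = 73.77, α = 8.68, σ_y = 47.70 → σ = 65.3 MPa, n = 0.731
  alloy Y: E = 68.81, α = 22.9, σ_y = 173.0 → σ = 160 MPa, n = 1.08
  alloy F: E = 101.0, α = 8.58, σ_y = 263.0 → σ = 88.4 MPa, n = 2.98
  alloy P: E = 330.0, α = 4.95, σ_y = 419.9 → σ = 167 MPa, n = 2.52
  alloy U: E = 216.5, α = 13.0, σ_y = 999.0 → σ = 287 MPa, n = 3.48
The minimum is alloy A at n = 0.731.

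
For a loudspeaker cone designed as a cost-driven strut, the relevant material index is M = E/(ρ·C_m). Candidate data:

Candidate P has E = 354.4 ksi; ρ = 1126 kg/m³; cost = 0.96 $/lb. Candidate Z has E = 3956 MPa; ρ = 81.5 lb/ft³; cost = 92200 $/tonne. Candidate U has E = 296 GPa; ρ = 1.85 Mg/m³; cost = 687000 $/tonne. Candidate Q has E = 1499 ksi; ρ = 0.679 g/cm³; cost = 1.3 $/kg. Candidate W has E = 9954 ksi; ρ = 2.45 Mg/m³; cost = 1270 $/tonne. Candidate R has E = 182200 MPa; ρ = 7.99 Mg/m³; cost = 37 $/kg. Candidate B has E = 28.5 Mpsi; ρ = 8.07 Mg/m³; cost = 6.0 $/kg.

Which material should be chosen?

candidate W

Putting every candidate on a common basis:
  candidate P: E = 2.444 GPa, ρ = 1126 kg/m³, cost = 2.116 $/kg
  candidate Z: E = 3.956 GPa, ρ = 1306 kg/m³, cost = 92.20 $/kg
  candidate U: E = 296.0 GPa, ρ = 1850 kg/m³, cost = 687.0 $/kg
  candidate Q: E = 10.34 GPa, ρ = 679.0 kg/m³, cost = 1.300 $/kg
  candidate W: E = 68.63 GPa, ρ = 2450 kg/m³, cost = 1.270 $/kg
  candidate R: E = 182.2 GPa, ρ = 7990 kg/m³, cost = 37.00 $/kg
  candidate B: E = 196.5 GPa, ρ = 8070 kg/m³, cost = 6.000 $/kg
  candidate W: M = 22.1 MN·m per $
  candidate Q: M = 11.7 MN·m per $
  candidate B: M = 4.06 MN·m per $
  candidate P: M = 1.03 MN·m per $
  candidate R: M = 0.616 MN·m per $
  candidate U: M = 0.233 MN·m per $
  candidate Z: M = 0.0329 MN·m per $
Candidate W ranks first.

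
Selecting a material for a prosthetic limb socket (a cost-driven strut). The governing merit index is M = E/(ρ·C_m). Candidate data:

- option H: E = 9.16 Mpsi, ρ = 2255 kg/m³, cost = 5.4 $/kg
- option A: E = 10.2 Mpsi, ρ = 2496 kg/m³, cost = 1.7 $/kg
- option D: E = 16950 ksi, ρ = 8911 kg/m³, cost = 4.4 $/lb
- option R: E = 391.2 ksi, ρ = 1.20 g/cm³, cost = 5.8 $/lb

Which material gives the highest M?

Putting every candidate on a common basis:
  option H: E = 63.16 GPa, ρ = 2255 kg/m³, cost = 5.400 $/kg
  option A: E = 70.33 GPa, ρ = 2496 kg/m³, cost = 1.700 $/kg
  option D: E = 116.9 GPa, ρ = 8911 kg/m³, cost = 9.700 $/kg
  option R: E = 2.697 GPa, ρ = 1200 kg/m³, cost = 12.79 $/kg
  option A: M = 16.6 MN·m per $
  option H: M = 5.19 MN·m per $
  option D: M = 1.35 MN·m per $
  option R: M = 0.176 MN·m per $
The maximum is for option A.

option A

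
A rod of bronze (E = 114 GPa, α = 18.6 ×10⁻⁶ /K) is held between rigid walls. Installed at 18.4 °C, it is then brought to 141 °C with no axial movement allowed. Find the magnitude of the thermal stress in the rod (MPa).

260 MPa

ΔT = 122.6 K. Constrained thermal stress σ = E·α·ΔT = 114.0×10³ MPa × 18.6×10⁻⁶ × 122.6 = 260 MPa (compressive).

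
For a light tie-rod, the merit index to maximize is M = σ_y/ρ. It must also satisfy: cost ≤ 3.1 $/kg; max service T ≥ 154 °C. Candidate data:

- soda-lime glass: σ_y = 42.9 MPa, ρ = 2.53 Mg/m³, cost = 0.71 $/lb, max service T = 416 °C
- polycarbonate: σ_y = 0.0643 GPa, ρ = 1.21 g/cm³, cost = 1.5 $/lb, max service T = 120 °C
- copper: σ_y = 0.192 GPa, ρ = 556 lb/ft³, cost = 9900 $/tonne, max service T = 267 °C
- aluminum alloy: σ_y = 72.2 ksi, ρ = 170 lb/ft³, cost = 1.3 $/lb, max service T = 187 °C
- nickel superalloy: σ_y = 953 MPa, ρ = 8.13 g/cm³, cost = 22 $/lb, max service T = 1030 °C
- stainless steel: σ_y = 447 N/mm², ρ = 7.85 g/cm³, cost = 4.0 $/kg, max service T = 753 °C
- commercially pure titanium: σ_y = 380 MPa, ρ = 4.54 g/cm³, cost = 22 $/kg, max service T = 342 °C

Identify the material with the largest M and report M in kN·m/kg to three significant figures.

aluminum alloy, M = 183 kN·m/kg

Screen on constraints: cost ≤ 3.1 $/kg; max service T ≥ 154 °C. Survivors: soda-lime glass, aluminum alloy.
Normalizing units and computing the index:
  soda-lime glass: σ_y = 42.90 MPa, ρ = 2530 kg/m³
  aluminum alloy: σ_y = 497.8 MPa, ρ = 2723 kg/m³
  aluminum alloy: M = 183 kN·m/kg
  soda-lime glass: M = 17.0 kN·m/kg
Highest index: aluminum alloy.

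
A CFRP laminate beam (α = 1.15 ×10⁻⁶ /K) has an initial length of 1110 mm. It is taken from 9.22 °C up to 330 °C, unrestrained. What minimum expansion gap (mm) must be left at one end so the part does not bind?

0.409 mm

ΔT = 330 − 9.22 = 320.8 K.
ΔL = α·L₀·ΔT = 1.15×10⁻⁶ × 1110 mm × 320.8 K = 0.409 mm.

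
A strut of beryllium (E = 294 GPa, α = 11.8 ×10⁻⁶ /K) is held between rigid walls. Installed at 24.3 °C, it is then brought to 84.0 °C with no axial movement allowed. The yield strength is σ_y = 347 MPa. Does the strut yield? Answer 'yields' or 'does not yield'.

ΔT = 59.70 K. Constrained thermal stress σ = E·α·ΔT = 294.0×10³ MPa × 11.8×10⁻⁶ × 59.70 = 207 MPa (compressive).
Compare to σ_y = 347 MPa: σ < σ_y, so it does not yield.

does not yield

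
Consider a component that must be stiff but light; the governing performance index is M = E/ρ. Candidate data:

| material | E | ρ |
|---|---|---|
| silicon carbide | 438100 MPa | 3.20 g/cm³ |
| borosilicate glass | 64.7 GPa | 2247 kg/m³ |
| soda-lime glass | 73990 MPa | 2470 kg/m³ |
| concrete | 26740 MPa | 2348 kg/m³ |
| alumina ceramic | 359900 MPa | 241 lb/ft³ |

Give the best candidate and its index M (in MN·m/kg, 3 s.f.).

In SI units:
  silicon carbide: E = 438.1 GPa, ρ = 3200 kg/m³
  borosilicate glass: E = 64.70 GPa, ρ = 2247 kg/m³
  soda-lime glass: E = 73.99 GPa, ρ = 2470 kg/m³
  concrete: E = 26.74 GPa, ρ = 2348 kg/m³
  alumina ceramic: E = 359.9 GPa, ρ = 3860 kg/m³
  silicon carbide: M = 137 MN·m/kg
  alumina ceramic: M = 93.2 MN·m/kg
  soda-lime glass: M = 30.0 MN·m/kg
  borosilicate glass: M = 28.8 MN·m/kg
  concrete: M = 11.4 MN·m/kg
Silicon carbide has the largest M.

silicon carbide, M = 137 MN·m/kg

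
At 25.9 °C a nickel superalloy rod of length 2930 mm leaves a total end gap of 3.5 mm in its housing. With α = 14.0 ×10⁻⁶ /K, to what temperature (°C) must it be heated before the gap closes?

111 °C

α·L₀·ΔT = 3.5 mm ⇒ ΔT = 3.5 / (14.0×10⁻⁶ × 2930.0) = 85.32 K.
T = 25.9 + 85.32 = 111.2 °C.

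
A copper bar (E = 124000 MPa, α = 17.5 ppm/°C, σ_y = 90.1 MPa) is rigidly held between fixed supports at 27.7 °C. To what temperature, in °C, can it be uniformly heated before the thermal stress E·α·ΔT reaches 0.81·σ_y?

E = 124000 MPa = 124.0 GPa.
E·α·ΔT = 72.98 MPa ⇒ ΔT = 72.98 / (124.0×10³ × 17.5×10⁻⁶) = 33.63 K.
T = 27.7 + 33.63 = 61.33 °C.

61.3 °C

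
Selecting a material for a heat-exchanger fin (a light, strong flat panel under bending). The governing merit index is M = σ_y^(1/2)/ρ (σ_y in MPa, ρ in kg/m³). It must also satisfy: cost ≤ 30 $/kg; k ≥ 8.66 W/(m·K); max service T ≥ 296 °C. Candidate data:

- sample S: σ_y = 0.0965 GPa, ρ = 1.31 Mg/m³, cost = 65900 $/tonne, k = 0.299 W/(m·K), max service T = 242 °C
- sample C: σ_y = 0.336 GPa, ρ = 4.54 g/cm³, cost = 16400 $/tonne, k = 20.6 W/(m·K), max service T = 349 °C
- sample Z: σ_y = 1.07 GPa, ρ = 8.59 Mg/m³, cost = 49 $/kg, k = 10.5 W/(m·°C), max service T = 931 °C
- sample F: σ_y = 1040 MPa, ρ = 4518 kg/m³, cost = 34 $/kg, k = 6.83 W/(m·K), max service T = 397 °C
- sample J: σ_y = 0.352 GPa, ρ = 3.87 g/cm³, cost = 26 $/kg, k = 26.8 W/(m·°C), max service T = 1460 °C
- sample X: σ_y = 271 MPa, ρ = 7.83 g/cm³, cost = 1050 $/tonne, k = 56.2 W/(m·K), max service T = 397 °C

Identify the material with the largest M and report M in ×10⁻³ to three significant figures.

sample J, M = 4.85×10⁻³

Screen on constraints: cost ≤ 30 $/kg; k ≥ 8.66 W/(m·K); max service T ≥ 296 °C. Survivors: sample C, sample J, sample X.
After converting to SI:
  sample C: σ_y = 336.0 MPa, ρ = 4540 kg/m³
  sample J: σ_y = 352.0 MPa, ρ = 3870 kg/m³
  sample X: σ_y = 271.0 MPa, ρ = 7830 kg/m³
  sample J: M = 4.85×10⁻³
  sample C: M = 4.04×10⁻³
  sample X: M = 2.10×10⁻³
The maximum is for sample J.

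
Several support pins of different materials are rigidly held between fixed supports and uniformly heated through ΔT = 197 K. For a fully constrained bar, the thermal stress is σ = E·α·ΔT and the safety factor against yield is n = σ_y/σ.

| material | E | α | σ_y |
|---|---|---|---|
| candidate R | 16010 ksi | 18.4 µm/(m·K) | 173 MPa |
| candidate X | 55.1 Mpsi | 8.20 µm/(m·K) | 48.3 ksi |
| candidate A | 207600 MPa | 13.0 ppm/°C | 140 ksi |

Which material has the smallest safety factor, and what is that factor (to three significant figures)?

candidate R, n = 0.432

In consistent units (E in GPa, α in ×10⁻⁶/K, σ_y in MPa):
  candidate R: E = 110.4, α = 18.4, σ_y = 173.0 → σ = 400 MPa, n = 0.432
  candidate X: E = 379.9, α = 8.20, σ_y = 333.0 → σ = 614 MPa, n = 0.543
  candidate A: E = 207.6, α = 13.0, σ_y = 965.3 → σ = 532 MPa, n = 1.82
Smallest n: candidate R with n = 0.432.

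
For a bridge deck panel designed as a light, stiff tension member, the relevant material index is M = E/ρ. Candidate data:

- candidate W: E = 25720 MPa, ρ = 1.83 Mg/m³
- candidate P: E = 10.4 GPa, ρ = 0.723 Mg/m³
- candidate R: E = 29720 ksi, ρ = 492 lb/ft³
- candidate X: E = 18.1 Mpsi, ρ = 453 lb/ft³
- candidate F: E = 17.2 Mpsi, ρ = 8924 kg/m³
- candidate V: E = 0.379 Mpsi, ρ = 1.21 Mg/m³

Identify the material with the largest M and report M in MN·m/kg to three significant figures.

Convert each candidate to consistent units, then evaluate M:
  candidate W: E = 25.72 GPa, ρ = 1830 kg/m³
  candidate P: E = 10.40 GPa, ρ = 723.0 kg/m³
  candidate R: E = 204.9 GPa, ρ = 7881 kg/m³
  candidate X: E = 124.8 GPa, ρ = 7256 kg/m³
  candidate F: E = 118.6 GPa, ρ = 8924 kg/m³
  candidate V: E = 2.613 GPa, ρ = 1210 kg/m³
  candidate R: M = 26.0 MN·m/kg
  candidate X: M = 17.2 MN·m/kg
  candidate P: M = 14.4 MN·m/kg
  candidate W: M = 14.1 MN·m/kg
  candidate F: M = 13.3 MN·m/kg
  candidate V: M = 2.16 MN·m/kg
Candidate R has the largest M.

candidate R, M = 26.0 MN·m/kg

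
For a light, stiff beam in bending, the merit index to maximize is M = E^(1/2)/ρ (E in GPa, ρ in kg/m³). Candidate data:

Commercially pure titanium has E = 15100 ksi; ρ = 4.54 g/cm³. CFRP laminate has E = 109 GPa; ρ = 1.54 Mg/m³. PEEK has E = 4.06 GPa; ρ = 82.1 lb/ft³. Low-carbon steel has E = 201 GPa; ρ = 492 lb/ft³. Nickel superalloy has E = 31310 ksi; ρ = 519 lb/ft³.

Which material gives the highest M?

In SI units:
  commercially pure titanium: E = 104.1 GPa, ρ = 4540 kg/m³
  CFRP laminate: E = 109.0 GPa, ρ = 1540 kg/m³
  PEEK: E = 4.060 GPa, ρ = 1315 kg/m³
  low-carbon steel: E = 201.0 GPa, ρ = 7881 kg/m³
  nickel superalloy: E = 215.9 GPa, ρ = 8314 kg/m³
  CFRP laminate: M = 6.78×10⁻³
  commercially pure titanium: M = 2.25×10⁻³
  low-carbon steel: M = 1.80×10⁻³
  nickel superalloy: M = 1.77×10⁻³
  PEEK: M = 1.53×10⁻³
CFRP laminate has the largest M.

CFRP laminate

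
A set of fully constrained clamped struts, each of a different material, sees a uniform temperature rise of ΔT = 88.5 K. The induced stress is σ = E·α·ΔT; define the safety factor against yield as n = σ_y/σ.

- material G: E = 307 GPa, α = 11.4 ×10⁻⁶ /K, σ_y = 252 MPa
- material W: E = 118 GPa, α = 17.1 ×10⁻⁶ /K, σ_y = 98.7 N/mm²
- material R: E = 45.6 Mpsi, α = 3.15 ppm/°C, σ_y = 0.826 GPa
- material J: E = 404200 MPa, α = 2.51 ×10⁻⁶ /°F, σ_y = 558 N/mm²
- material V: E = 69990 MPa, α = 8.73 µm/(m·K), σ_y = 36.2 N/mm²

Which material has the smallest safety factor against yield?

material W

Converting E to GPa, α to ×10⁻⁶/K, σ_y to MPa, then σ and n for each:
  material G: E = 307.0, α = 11.4, σ_y = 252.0 → σ = 310 MPa, n = 0.814
  material W: E = 118.0, α = 17.1, σ_y = 98.70 → σ = 179 MPa, n = 0.553
  material R: E = 314.4, α = 3.15, σ_y = 826.0 → σ = 87.6 MPa, n = 9.42
  material J: E = 404.2, α = 4.52, σ_y = 558.0 → σ = 162 MPa, n = 3.45
  material V: E = 69.99, α = 8.73, σ_y = 36.20 → σ = 54.1 MPa, n = 0.669
Material W has the lowest safety factor, n = 0.553.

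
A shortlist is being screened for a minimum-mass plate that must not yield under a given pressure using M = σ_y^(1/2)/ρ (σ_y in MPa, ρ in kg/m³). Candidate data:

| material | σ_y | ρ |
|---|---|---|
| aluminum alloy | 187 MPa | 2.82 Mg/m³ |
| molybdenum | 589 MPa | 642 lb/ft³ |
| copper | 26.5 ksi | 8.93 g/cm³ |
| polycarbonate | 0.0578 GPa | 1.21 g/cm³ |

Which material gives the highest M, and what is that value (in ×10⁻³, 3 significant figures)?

In SI units:
  aluminum alloy: σ_y = 187.0 MPa, ρ = 2820 kg/m³
  molybdenum: σ_y = 589.0 MPa, ρ = 10280 kg/m³
  copper: σ_y = 182.7 MPa, ρ = 8930 kg/m³
  polycarbonate: σ_y = 57.80 MPa, ρ = 1210 kg/m³
  polycarbonate: M = 6.28×10⁻³
  aluminum alloy: M = 4.85×10⁻³
  molybdenum: M = 2.36×10⁻³
  copper: M = 1.51×10⁻³
Polycarbonate has the largest M.

polycarbonate, M = 6.28×10⁻³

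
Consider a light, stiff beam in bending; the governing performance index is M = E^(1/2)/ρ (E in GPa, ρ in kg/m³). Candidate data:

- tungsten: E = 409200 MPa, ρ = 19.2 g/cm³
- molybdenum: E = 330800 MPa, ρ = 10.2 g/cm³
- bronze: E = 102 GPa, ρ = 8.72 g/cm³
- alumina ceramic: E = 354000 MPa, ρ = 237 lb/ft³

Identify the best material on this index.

alumina ceramic

In SI units:
  tungsten: E = 409.2 GPa, ρ = 19200 kg/m³
  molybdenum: E = 330.8 GPa, ρ = 10200 kg/m³
  bronze: E = 102.0 GPa, ρ = 8720 kg/m³
  alumina ceramic: E = 354.0 GPa, ρ = 3796 kg/m³
  alumina ceramic: M = 4.96×10⁻³
  molybdenum: M = 1.78×10⁻³
  bronze: M = 1.16×10⁻³
  tungsten: M = 1.05×10⁻³
Alumina ceramic ranks first.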